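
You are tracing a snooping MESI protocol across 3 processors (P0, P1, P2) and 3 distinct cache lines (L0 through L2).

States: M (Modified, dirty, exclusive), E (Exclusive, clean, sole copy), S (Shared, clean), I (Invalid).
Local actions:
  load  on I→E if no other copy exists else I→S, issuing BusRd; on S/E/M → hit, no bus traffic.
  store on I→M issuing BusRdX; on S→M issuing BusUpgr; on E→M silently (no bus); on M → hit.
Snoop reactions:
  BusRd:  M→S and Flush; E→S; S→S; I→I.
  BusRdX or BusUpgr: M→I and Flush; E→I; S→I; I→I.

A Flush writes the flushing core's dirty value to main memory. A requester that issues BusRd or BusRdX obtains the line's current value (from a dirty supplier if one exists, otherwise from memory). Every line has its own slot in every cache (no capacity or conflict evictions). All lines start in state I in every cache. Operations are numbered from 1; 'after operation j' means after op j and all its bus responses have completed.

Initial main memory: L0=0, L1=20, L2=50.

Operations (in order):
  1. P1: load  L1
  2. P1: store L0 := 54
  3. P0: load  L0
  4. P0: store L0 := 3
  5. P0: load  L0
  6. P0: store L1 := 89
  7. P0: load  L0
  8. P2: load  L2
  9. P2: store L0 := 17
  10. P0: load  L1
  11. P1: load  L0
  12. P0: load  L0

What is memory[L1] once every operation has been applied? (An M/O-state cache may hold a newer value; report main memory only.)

[1] P1: load  L1 | P0:I, P1:E(20), P2:I | bus: BusRd
[2] P1: store L0 := 54 | P0:I, P1:M(54), P2:I | bus: BusRdX
[3] P0: load  L0 | P0:S(54), P1:S(54), P2:I | bus: BusRd,Flush
[4] P0: store L0 := 3 | P0:M(3), P1:I, P2:I | bus: BusUpgr
[5] P0: load  L0 | P0:M(3), P1:I, P2:I | bus: none
[6] P0: store L1 := 89 | P0:M(89), P1:I, P2:I | bus: BusRdX
[7] P0: load  L0 | P0:M(3), P1:I, P2:I | bus: none
[8] P2: load  L2 | P0:I, P1:I, P2:E(50) | bus: BusRd
[9] P2: store L0 := 17 | P0:I, P1:I, P2:M(17) | bus: BusRdX,Flush
[10] P0: load  L1 | P0:M(89), P1:I, P2:I | bus: none
[11] P1: load  L0 | P0:I, P1:S(17), P2:S(17) | bus: BusRd,Flush
[12] P0: load  L0 | P0:S(17), P1:S(17), P2:S(17) | bus: BusRd

memory[L1] = 20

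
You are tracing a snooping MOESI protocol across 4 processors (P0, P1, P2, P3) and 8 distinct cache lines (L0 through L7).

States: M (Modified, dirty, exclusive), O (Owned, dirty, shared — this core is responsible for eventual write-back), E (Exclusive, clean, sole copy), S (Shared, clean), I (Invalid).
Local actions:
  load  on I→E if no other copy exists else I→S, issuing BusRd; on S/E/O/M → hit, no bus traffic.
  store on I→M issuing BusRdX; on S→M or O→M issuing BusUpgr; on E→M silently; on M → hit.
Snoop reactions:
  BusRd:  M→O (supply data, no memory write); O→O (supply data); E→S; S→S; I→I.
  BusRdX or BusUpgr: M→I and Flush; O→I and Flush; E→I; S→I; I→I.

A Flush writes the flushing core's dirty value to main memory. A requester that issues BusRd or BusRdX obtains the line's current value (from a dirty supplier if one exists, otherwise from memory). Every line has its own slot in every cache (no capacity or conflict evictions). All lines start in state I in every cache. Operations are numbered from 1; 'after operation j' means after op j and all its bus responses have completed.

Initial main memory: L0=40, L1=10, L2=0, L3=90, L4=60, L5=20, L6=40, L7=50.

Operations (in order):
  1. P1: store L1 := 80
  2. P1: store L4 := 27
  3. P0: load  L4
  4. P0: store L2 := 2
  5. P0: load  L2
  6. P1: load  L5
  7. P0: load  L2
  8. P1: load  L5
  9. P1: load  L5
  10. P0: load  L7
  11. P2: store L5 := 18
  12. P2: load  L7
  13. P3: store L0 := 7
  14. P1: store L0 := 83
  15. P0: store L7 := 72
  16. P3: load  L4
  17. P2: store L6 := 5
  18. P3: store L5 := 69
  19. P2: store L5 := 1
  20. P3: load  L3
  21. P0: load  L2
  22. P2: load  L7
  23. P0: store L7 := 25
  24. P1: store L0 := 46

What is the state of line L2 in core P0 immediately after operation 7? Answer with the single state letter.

state = M

  op1 P1: store L1 := 80 → I/M/I/I on L1; bus BusRdX; mem=10
  op2 P1: store L4 := 27 → I/M/I/I on L4; bus BusRdX; mem=60
  op3 P0: load  L4 → S/O/I/I on L4; bus BusRd; mem=60
  op4 P0: store L2 := 2 → M/I/I/I on L2; bus BusRdX; mem=0
  op5 P0: load  L2 → M/I/I/I on L2; bus (none); mem=0
  op6 P1: load  L5 → I/E/I/I on L5; bus BusRd; mem=20
  op7 P0: load  L2 → M/I/I/I on L2; bus (none); mem=0
  op8 P1: load  L5 → I/E/I/I on L5; bus (none); mem=20
  op9 P1: load  L5 → I/E/I/I on L5; bus (none); mem=20
  op10 P0: load  L7 → E/I/I/I on L7; bus BusRd; mem=50
  op11 P2: store L5 := 18 → I/I/M/I on L5; bus BusRdX; mem=20
  op12 P2: load  L7 → S/I/S/I on L7; bus BusRd; mem=50
  op13 P3: store L0 := 7 → I/I/I/M on L0; bus BusRdX; mem=40
  op14 P1: store L0 := 83 → I/M/I/I on L0; bus BusRdX Flush; mem=7
  op15 P0: store L7 := 72 → M/I/I/I on L7; bus BusUpgr; mem=50
  op16 P3: load  L4 → S/O/I/S on L4; bus BusRd; mem=60
  op17 P2: store L6 := 5 → I/I/M/I on L6; bus BusRdX; mem=40
  op18 P3: store L5 := 69 → I/I/I/M on L5; bus BusRdX Flush; mem=18
  op19 P2: store L5 := 1 → I/I/M/I on L5; bus BusRdX Flush; mem=69
  op20 P3: load  L3 → I/I/I/E on L3; bus BusRd; mem=90
  op21 P0: load  L2 → M/I/I/I on L2; bus (none); mem=0
  op22 P2: load  L7 → O/I/S/I on L7; bus BusRd; mem=50
  op23 P0: store L7 := 25 → M/I/I/I on L7; bus BusUpgr; mem=50
  op24 P1: store L0 := 46 → I/M/I/I on L0; bus (none); mem=7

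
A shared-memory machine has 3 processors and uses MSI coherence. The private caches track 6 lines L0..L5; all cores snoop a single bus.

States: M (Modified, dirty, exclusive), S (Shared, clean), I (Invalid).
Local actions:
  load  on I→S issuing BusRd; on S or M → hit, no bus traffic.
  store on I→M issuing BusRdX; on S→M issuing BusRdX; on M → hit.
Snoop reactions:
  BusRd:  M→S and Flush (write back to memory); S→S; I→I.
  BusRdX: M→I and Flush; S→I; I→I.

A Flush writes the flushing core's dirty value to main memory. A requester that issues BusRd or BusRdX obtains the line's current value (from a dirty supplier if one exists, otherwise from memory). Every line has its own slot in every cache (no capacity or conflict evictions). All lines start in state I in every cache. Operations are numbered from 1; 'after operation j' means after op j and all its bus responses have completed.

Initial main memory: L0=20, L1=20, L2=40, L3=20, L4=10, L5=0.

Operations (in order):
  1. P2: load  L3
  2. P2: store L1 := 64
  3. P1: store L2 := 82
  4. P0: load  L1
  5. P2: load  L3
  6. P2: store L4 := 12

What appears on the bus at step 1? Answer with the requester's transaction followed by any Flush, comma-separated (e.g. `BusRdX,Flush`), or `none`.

step 1: P2: load  L3  ⟶  IIS  (L3)  txn=BusRd  M[L3]=20
step 2: P2: store L1 := 64  ⟶  IIM  (L1)  txn=BusRdX  M[L1]=20
step 3: P1: store L2 := 82  ⟶  IMI  (L2)  txn=BusRdX  M[L2]=40
step 4: P0: load  L1  ⟶  SIS  (L1)  txn=BusRd+Flush  M[L1]=64
step 5: P2: load  L3  ⟶  IIS  (L3)  txn=∅  M[L3]=20
step 6: P2: store L4 := 12  ⟶  IIM  (L4)  txn=BusRdX  M[L4]=10

bus = BusRd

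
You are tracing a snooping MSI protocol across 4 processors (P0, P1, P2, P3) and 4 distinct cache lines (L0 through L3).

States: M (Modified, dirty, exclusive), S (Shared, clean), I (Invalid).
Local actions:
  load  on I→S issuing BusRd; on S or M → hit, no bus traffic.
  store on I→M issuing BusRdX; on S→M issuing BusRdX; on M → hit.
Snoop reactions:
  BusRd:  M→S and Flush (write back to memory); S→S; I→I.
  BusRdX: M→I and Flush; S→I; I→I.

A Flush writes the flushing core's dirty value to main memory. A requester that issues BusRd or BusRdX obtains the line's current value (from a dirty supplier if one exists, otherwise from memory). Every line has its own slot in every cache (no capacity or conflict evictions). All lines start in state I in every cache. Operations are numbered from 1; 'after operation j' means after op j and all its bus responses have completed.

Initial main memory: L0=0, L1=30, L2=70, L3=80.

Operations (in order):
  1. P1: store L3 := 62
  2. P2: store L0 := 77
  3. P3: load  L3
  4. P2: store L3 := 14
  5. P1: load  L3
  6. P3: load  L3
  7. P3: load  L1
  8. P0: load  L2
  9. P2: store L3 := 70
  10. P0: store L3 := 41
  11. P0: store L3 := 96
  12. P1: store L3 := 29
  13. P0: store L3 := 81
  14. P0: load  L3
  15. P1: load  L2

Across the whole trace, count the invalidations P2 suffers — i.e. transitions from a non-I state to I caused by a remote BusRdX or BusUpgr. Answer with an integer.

[1] P1: store L3 := 62 | P0:I, P1:M(62), P2:I, P3:I | bus: BusRdX
[2] P2: store L0 := 77 | P0:I, P1:I, P2:M(77), P3:I | bus: BusRdX
[3] P3: load  L3 | P0:I, P1:S(62), P2:I, P3:S(62) | bus: BusRd,Flush
[4] P2: store L3 := 14 | P0:I, P1:I, P2:M(14), P3:I | bus: BusRdX
[5] P1: load  L3 | P0:I, P1:S(14), P2:S(14), P3:I | bus: BusRd,Flush
[6] P3: load  L3 | P0:I, P1:S(14), P2:S(14), P3:S(14) | bus: BusRd
[7] P3: load  L1 | P0:I, P1:I, P2:I, P3:S(30) | bus: BusRd
[8] P0: load  L2 | P0:S(70), P1:I, P2:I, P3:I | bus: BusRd
[9] P2: store L3 := 70 | P0:I, P1:I, P2:M(70), P3:I | bus: BusRdX
[10] P0: store L3 := 41 | P0:M(41), P1:I, P2:I, P3:I | bus: BusRdX,Flush
[11] P0: store L3 := 96 | P0:M(96), P1:I, P2:I, P3:I | bus: none
[12] P1: store L3 := 29 | P0:I, P1:M(29), P2:I, P3:I | bus: BusRdX,Flush
[13] P0: store L3 := 81 | P0:M(81), P1:I, P2:I, P3:I | bus: BusRdX,Flush
[14] P0: load  L3 | P0:M(81), P1:I, P2:I, P3:I | bus: none
[15] P1: load  L2 | P0:S(70), P1:S(70), P2:I, P3:I | bus: BusRd

invalidations = 1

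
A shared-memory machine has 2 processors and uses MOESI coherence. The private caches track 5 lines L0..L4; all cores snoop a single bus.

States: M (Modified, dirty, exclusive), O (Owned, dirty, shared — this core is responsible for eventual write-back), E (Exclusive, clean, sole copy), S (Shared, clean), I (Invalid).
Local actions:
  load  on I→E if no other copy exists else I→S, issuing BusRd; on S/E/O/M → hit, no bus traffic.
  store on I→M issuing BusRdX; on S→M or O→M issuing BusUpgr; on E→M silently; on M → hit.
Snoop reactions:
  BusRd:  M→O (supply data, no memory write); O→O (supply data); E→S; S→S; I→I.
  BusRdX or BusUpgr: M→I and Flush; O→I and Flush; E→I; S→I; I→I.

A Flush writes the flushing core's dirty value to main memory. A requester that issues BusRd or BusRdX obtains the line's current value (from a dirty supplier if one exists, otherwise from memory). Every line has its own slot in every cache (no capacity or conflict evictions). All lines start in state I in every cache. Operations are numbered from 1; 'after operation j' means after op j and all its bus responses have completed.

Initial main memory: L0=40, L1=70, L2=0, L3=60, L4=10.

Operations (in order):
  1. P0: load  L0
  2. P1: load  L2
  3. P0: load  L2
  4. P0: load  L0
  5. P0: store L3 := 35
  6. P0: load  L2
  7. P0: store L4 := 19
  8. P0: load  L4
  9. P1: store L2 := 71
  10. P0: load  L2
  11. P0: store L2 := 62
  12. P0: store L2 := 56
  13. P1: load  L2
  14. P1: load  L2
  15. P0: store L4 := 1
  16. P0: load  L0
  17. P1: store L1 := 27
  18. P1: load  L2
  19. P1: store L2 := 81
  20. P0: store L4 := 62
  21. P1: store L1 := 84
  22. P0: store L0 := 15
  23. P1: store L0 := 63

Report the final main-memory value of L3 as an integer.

memory[L3] = 60

step 1: P0: load  L0  ⟶  EI  (L0)  txn=BusRd  M[L0]=40
step 2: P1: load  L2  ⟶  IE  (L2)  txn=BusRd  M[L2]=0
step 3: P0: load  L2  ⟶  SS  (L2)  txn=BusRd  M[L2]=0
step 4: P0: load  L0  ⟶  EI  (L0)  txn=∅  M[L0]=40
step 5: P0: store L3 := 35  ⟶  MI  (L3)  txn=BusRdX  M[L3]=60
step 6: P0: load  L2  ⟶  SS  (L2)  txn=∅  M[L2]=0
step 7: P0: store L4 := 19  ⟶  MI  (L4)  txn=BusRdX  M[L4]=10
step 8: P0: load  L4  ⟶  MI  (L4)  txn=∅  M[L4]=10
step 9: P1: store L2 := 71  ⟶  IM  (L2)  txn=BusUpgr  M[L2]=0
step 10: P0: load  L2  ⟶  SO  (L2)  txn=BusRd  M[L2]=0
step 11: P0: store L2 := 62  ⟶  MI  (L2)  txn=BusUpgr+Flush  M[L2]=71
step 12: P0: store L2 := 56  ⟶  MI  (L2)  txn=∅  M[L2]=71
step 13: P1: load  L2  ⟶  OS  (L2)  txn=BusRd  M[L2]=71
step 14: P1: load  L2  ⟶  OS  (L2)  txn=∅  M[L2]=71
step 15: P0: store L4 := 1  ⟶  MI  (L4)  txn=∅  M[L4]=10
step 16: P0: load  L0  ⟶  EI  (L0)  txn=∅  M[L0]=40
step 17: P1: store L1 := 27  ⟶  IM  (L1)  txn=BusRdX  M[L1]=70
step 18: P1: load  L2  ⟶  OS  (L2)  txn=∅  M[L2]=71
step 19: P1: store L2 := 81  ⟶  IM  (L2)  txn=BusUpgr+Flush  M[L2]=56
step 20: P0: store L4 := 62  ⟶  MI  (L4)  txn=∅  M[L4]=10
step 21: P1: store L1 := 84  ⟶  IM  (L1)  txn=∅  M[L1]=70
step 22: P0: store L0 := 15  ⟶  MI  (L0)  txn=∅  M[L0]=40
step 23: P1: store L0 := 63  ⟶  IM  (L0)  txn=BusRdX+Flush  M[L0]=15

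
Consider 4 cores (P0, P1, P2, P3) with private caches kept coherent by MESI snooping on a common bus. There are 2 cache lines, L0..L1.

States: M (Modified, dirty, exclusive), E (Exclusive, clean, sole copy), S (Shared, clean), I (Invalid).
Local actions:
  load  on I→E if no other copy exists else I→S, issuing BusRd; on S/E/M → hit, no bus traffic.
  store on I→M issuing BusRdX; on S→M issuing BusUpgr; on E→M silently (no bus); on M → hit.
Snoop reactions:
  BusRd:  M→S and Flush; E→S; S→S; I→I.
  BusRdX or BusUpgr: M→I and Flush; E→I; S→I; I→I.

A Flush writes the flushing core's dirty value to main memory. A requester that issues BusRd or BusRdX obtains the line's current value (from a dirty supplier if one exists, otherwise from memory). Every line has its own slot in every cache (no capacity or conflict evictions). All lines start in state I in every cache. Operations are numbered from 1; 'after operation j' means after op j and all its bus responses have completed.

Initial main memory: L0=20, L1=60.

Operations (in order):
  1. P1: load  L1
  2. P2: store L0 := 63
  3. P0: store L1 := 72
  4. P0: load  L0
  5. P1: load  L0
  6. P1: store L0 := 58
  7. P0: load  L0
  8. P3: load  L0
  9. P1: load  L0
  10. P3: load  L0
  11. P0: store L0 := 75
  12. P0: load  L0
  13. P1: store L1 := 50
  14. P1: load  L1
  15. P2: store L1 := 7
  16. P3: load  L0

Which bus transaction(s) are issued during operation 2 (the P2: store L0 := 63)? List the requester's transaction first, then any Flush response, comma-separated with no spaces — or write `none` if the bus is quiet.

[1] P1: load  L1 | P0:I, P1:E(60), P2:I, P3:I | bus: BusRd
[2] P2: store L0 := 63 | P0:I, P1:I, P2:M(63), P3:I | bus: BusRdX
[3] P0: store L1 := 72 | P0:M(72), P1:I, P2:I, P3:I | bus: BusRdX
[4] P0: load  L0 | P0:S(63), P1:I, P2:S(63), P3:I | bus: BusRd,Flush
[5] P1: load  L0 | P0:S(63), P1:S(63), P2:S(63), P3:I | bus: BusRd
[6] P1: store L0 := 58 | P0:I, P1:M(58), P2:I, P3:I | bus: BusUpgr
[7] P0: load  L0 | P0:S(58), P1:S(58), P2:I, P3:I | bus: BusRd,Flush
[8] P3: load  L0 | P0:S(58), P1:S(58), P2:I, P3:S(58) | bus: BusRd
[9] P1: load  L0 | P0:S(58), P1:S(58), P2:I, P3:S(58) | bus: none
[10] P3: load  L0 | P0:S(58), P1:S(58), P2:I, P3:S(58) | bus: none
[11] P0: store L0 := 75 | P0:M(75), P1:I, P2:I, P3:I | bus: BusUpgr
[12] P0: load  L0 | P0:M(75), P1:I, P2:I, P3:I | bus: none
[13] P1: store L1 := 50 | P0:I, P1:M(50), P2:I, P3:I | bus: BusRdX,Flush
[14] P1: load  L1 | P0:I, P1:M(50), P2:I, P3:I | bus: none
[15] P2: store L1 := 7 | P0:I, P1:I, P2:M(7), P3:I | bus: BusRdX,Flush
[16] P3: load  L0 | P0:S(75), P1:I, P2:I, P3:S(75) | bus: BusRd,Flush

bus = BusRdX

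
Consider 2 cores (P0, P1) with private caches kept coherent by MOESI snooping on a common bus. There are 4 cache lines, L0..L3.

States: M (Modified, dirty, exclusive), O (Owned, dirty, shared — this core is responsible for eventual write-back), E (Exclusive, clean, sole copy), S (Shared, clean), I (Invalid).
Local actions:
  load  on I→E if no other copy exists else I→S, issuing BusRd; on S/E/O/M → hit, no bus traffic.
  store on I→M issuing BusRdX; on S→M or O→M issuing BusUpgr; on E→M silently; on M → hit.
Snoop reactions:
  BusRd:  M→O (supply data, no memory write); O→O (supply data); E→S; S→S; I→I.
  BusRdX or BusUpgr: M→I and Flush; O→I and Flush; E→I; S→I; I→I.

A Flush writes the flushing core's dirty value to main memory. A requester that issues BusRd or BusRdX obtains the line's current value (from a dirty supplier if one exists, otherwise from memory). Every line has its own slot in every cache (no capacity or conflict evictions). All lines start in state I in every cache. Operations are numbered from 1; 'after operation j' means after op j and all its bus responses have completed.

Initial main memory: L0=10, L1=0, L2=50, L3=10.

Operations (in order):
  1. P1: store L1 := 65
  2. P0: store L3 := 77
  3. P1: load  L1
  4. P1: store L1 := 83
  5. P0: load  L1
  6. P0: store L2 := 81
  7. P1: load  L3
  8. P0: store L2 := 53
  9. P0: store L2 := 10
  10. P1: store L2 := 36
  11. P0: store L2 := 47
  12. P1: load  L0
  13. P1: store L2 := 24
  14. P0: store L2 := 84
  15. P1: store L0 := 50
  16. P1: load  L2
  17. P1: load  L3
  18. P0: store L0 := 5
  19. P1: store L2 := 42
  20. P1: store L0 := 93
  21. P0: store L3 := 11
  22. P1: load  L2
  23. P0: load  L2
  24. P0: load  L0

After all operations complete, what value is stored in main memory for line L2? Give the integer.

  op1 P1: store L1 := 65 → I/M on L1; bus BusRdX; mem=0
  op2 P0: store L3 := 77 → M/I on L3; bus BusRdX; mem=10
  op3 P1: load  L1 → I/M on L1; bus (none); mem=0
  op4 P1: store L1 := 83 → I/M on L1; bus (none); mem=0
  op5 P0: load  L1 → S/O on L1; bus BusRd; mem=0
  op6 P0: store L2 := 81 → M/I on L2; bus BusRdX; mem=50
  op7 P1: load  L3 → O/S on L3; bus BusRd; mem=10
  op8 P0: store L2 := 53 → M/I on L2; bus (none); mem=50
  op9 P0: store L2 := 10 → M/I on L2; bus (none); mem=50
  op10 P1: store L2 := 36 → I/M on L2; bus BusRdX Flush; mem=10
  op11 P0: store L2 := 47 → M/I on L2; bus BusRdX Flush; mem=36
  op12 P1: load  L0 → I/E on L0; bus BusRd; mem=10
  op13 P1: store L2 := 24 → I/M on L2; bus BusRdX Flush; mem=47
  op14 P0: store L2 := 84 → M/I on L2; bus BusRdX Flush; mem=24
  op15 P1: store L0 := 50 → I/M on L0; bus (none); mem=10
  op16 P1: load  L2 → O/S on L2; bus BusRd; mem=24
  op17 P1: load  L3 → O/S on L3; bus (none); mem=10
  op18 P0: store L0 := 5 → M/I on L0; bus BusRdX Flush; mem=50
  op19 P1: store L2 := 42 → I/M on L2; bus BusUpgr Flush; mem=84
  op20 P1: store L0 := 93 → I/M on L0; bus BusRdX Flush; mem=5
  op21 P0: store L3 := 11 → M/I on L3; bus BusUpgr; mem=10
  op22 P1: load  L2 → I/M on L2; bus (none); mem=84
  op23 P0: load  L2 → S/O on L2; bus BusRd; mem=84
  op24 P0: load  L0 → S/O on L0; bus BusRd; mem=5

memory[L2] = 84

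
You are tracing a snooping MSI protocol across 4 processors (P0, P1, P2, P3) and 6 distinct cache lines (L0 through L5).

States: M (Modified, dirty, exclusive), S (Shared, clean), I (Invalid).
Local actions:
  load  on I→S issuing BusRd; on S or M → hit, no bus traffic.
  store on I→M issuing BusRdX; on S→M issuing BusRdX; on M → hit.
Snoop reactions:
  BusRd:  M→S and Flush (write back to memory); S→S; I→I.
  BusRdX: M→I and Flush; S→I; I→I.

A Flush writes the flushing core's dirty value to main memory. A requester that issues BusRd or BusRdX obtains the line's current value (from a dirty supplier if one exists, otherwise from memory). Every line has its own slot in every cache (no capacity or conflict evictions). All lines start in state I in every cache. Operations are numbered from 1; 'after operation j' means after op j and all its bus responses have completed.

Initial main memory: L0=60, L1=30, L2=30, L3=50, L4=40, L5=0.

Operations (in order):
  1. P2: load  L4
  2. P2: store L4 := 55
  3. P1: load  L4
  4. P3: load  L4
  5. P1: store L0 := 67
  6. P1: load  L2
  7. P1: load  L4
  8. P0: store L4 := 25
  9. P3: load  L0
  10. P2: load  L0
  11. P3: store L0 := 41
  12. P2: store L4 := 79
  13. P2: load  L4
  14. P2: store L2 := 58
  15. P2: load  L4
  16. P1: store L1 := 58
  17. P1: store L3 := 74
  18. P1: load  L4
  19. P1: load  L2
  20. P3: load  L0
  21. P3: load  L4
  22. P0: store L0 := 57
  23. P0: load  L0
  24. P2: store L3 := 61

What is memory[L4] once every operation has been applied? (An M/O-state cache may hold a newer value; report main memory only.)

step 1: P2: load  L4  ⟶  IISI  (L4)  txn=BusRd  M[L4]=40
step 2: P2: store L4 := 55  ⟶  IIMI  (L4)  txn=BusRdX  M[L4]=40
step 3: P1: load  L4  ⟶  ISSI  (L4)  txn=BusRd+Flush  M[L4]=55
step 4: P3: load  L4  ⟶  ISSS  (L4)  txn=BusRd  M[L4]=55
step 5: P1: store L0 := 67  ⟶  IMII  (L0)  txn=BusRdX  M[L0]=60
step 6: P1: load  L2  ⟶  ISII  (L2)  txn=BusRd  M[L2]=30
step 7: P1: load  L4  ⟶  ISSS  (L4)  txn=∅  M[L4]=55
step 8: P0: store L4 := 25  ⟶  MIII  (L4)  txn=BusRdX  M[L4]=55
step 9: P3: load  L0  ⟶  ISIS  (L0)  txn=BusRd+Flush  M[L0]=67
step 10: P2: load  L0  ⟶  ISSS  (L0)  txn=BusRd  M[L0]=67
step 11: P3: store L0 := 41  ⟶  IIIM  (L0)  txn=BusRdX  M[L0]=67
step 12: P2: store L4 := 79  ⟶  IIMI  (L4)  txn=BusRdX+Flush  M[L4]=25
step 13: P2: load  L4  ⟶  IIMI  (L4)  txn=∅  M[L4]=25
step 14: P2: store L2 := 58  ⟶  IIMI  (L2)  txn=BusRdX  M[L2]=30
step 15: P2: load  L4  ⟶  IIMI  (L4)  txn=∅  M[L4]=25
step 16: P1: store L1 := 58  ⟶  IMII  (L1)  txn=BusRdX  M[L1]=30
step 17: P1: store L3 := 74  ⟶  IMII  (L3)  txn=BusRdX  M[L3]=50
step 18: P1: load  L4  ⟶  ISSI  (L4)  txn=BusRd+Flush  M[L4]=79
step 19: P1: load  L2  ⟶  ISSI  (L2)  txn=BusRd+Flush  M[L2]=58
step 20: P3: load  L0  ⟶  IIIM  (L0)  txn=∅  M[L0]=67
step 21: P3: load  L4  ⟶  ISSS  (L4)  txn=BusRd  M[L4]=79
step 22: P0: store L0 := 57  ⟶  MIII  (L0)  txn=BusRdX+Flush  M[L0]=41
step 23: P0: load  L0  ⟶  MIII  (L0)  txn=∅  M[L0]=41
step 24: P2: store L3 := 61  ⟶  IIMI  (L3)  txn=BusRdX+Flush  M[L3]=74

memory[L4] = 79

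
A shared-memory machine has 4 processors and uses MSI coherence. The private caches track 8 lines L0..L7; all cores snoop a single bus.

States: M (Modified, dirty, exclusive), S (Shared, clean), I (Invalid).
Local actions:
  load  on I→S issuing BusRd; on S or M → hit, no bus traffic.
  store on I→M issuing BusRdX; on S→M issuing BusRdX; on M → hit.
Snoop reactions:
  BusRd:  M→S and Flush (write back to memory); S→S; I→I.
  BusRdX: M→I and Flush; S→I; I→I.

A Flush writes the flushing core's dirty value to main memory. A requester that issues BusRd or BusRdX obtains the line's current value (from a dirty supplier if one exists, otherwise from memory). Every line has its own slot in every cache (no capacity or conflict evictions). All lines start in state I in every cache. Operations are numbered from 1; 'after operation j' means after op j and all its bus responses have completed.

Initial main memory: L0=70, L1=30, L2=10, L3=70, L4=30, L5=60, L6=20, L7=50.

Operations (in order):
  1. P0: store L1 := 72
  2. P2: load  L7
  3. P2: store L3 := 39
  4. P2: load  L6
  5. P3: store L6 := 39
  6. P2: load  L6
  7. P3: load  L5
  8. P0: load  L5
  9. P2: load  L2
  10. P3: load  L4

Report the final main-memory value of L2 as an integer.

step 1: P0: store L1 := 72  ⟶  MIII  (L1)  txn=BusRdX  M[L1]=30
step 2: P2: load  L7  ⟶  IISI  (L7)  txn=BusRd  M[L7]=50
step 3: P2: store L3 := 39  ⟶  IIMI  (L3)  txn=BusRdX  M[L3]=70
step 4: P2: load  L6  ⟶  IISI  (L6)  txn=BusRd  M[L6]=20
step 5: P3: store L6 := 39  ⟶  IIIM  (L6)  txn=BusRdX  M[L6]=20
step 6: P2: load  L6  ⟶  IISS  (L6)  txn=BusRd+Flush  M[L6]=39
step 7: P3: load  L5  ⟶  IIIS  (L5)  txn=BusRd  M[L5]=60
step 8: P0: load  L5  ⟶  SIIS  (L5)  txn=BusRd  M[L5]=60
step 9: P2: load  L2  ⟶  IISI  (L2)  txn=BusRd  M[L2]=10
step 10: P3: load  L4  ⟶  IIIS  (L4)  txn=BusRd  M[L4]=30

memory[L2] = 10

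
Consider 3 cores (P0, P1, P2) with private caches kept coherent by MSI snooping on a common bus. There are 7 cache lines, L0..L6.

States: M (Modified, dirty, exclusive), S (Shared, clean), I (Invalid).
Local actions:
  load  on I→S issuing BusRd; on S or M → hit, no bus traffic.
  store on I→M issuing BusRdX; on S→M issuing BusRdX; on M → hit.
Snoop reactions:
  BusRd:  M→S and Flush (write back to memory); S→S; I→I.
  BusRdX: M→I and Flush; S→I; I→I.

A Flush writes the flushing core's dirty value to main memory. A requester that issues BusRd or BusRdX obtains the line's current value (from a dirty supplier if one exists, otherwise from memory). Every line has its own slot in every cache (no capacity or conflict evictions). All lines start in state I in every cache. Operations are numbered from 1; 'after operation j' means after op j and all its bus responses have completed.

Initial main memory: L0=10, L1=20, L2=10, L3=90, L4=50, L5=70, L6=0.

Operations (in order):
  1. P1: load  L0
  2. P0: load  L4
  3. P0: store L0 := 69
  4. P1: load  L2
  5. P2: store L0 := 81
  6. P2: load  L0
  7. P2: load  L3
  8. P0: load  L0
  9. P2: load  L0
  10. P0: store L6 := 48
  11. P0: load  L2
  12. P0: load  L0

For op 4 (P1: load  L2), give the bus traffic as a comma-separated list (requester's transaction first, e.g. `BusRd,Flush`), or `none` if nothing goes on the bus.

bus = BusRd

1. P1: load  L0  bus=[BusRd]  L0: P0=I P1=S P2=I  mem[L0]=10
2. P0: load  L4  bus=[BusRd]  L4: P0=S P1=I P2=I  mem[L4]=50
3. P0: store L0 := 69  bus=[BusRdX]  L0: P0=M P1=I P2=I  mem[L0]=10
4. P1: load  L2  bus=[BusRd]  L2: P0=I P1=S P2=I  mem[L2]=10
5. P2: store L0 := 81  bus=[BusRdX,Flush]  L0: P0=I P1=I P2=M  mem[L0]=69
6. P2: load  L0  bus=[-]  L0: P0=I P1=I P2=M  mem[L0]=69
7. P2: load  L3  bus=[BusRd]  L3: P0=I P1=I P2=S  mem[L3]=90
8. P0: load  L0  bus=[BusRd,Flush]  L0: P0=S P1=I P2=S  mem[L0]=81
9. P2: load  L0  bus=[-]  L0: P0=S P1=I P2=S  mem[L0]=81
10. P0: store L6 := 48  bus=[BusRdX]  L6: P0=M P1=I P2=I  mem[L6]=0
11. P0: load  L2  bus=[BusRd]  L2: P0=S P1=S P2=I  mem[L2]=10
12. P0: load  L0  bus=[-]  L0: P0=S P1=I P2=S  mem[L0]=81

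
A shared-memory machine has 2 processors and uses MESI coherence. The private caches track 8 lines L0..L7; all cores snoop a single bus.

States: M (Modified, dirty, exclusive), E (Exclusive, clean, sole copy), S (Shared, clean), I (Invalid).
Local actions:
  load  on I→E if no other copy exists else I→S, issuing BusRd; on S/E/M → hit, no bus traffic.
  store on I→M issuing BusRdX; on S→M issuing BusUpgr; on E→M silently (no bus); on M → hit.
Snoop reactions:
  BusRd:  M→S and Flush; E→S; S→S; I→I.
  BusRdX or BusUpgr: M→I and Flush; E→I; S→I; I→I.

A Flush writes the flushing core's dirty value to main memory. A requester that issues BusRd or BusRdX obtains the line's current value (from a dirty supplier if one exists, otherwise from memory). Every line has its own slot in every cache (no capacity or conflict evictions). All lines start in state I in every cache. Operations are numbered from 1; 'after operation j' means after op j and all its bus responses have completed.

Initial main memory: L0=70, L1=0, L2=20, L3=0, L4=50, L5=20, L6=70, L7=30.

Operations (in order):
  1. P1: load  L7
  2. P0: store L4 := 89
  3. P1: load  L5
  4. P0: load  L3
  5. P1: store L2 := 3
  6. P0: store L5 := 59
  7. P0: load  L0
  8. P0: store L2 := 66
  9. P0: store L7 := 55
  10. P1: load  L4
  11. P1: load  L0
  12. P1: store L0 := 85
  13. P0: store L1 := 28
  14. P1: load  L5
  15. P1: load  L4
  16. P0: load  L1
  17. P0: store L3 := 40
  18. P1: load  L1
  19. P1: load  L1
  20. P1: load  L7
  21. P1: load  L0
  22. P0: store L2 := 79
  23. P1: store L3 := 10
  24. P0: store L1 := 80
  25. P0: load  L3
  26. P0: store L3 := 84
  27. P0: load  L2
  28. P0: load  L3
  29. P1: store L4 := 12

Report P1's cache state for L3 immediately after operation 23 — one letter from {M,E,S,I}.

state = M

[1] P1: load  L7 | P0:I, P1:E(30) | bus: BusRd
[2] P0: store L4 := 89 | P0:M(89), P1:I | bus: BusRdX
[3] P1: load  L5 | P0:I, P1:E(20) | bus: BusRd
[4] P0: load  L3 | P0:E(0), P1:I | bus: BusRd
[5] P1: store L2 := 3 | P0:I, P1:M(3) | bus: BusRdX
[6] P0: store L5 := 59 | P0:M(59), P1:I | bus: BusRdX
[7] P0: load  L0 | P0:E(70), P1:I | bus: BusRd
[8] P0: store L2 := 66 | P0:M(66), P1:I | bus: BusRdX,Flush
[9] P0: store L7 := 55 | P0:M(55), P1:I | bus: BusRdX
[10] P1: load  L4 | P0:S(89), P1:S(89) | bus: BusRd,Flush
[11] P1: load  L0 | P0:S(70), P1:S(70) | bus: BusRd
[12] P1: store L0 := 85 | P0:I, P1:M(85) | bus: BusUpgr
[13] P0: store L1 := 28 | P0:M(28), P1:I | bus: BusRdX
[14] P1: load  L5 | P0:S(59), P1:S(59) | bus: BusRd,Flush
[15] P1: load  L4 | P0:S(89), P1:S(89) | bus: none
[16] P0: load  L1 | P0:M(28), P1:I | bus: none
[17] P0: store L3 := 40 | P0:M(40), P1:I | bus: none
[18] P1: load  L1 | P0:S(28), P1:S(28) | bus: BusRd,Flush
[19] P1: load  L1 | P0:S(28), P1:S(28) | bus: none
[20] P1: load  L7 | P0:S(55), P1:S(55) | bus: BusRd,Flush
[21] P1: load  L0 | P0:I, P1:M(85) | bus: none
[22] P0: store L2 := 79 | P0:M(79), P1:I | bus: none
[23] P1: store L3 := 10 | P0:I, P1:M(10) | bus: BusRdX,Flush
[24] P0: store L1 := 80 | P0:M(80), P1:I | bus: BusUpgr
[25] P0: load  L3 | P0:S(10), P1:S(10) | bus: BusRd,Flush
[26] P0: store L3 := 84 | P0:M(84), P1:I | bus: BusUpgr
[27] P0: load  L2 | P0:M(79), P1:I | bus: none
[28] P0: load  L3 | P0:M(84), P1:I | bus: none
[29] P1: store L4 := 12 | P0:I, P1:M(12) | bus: BusUpgr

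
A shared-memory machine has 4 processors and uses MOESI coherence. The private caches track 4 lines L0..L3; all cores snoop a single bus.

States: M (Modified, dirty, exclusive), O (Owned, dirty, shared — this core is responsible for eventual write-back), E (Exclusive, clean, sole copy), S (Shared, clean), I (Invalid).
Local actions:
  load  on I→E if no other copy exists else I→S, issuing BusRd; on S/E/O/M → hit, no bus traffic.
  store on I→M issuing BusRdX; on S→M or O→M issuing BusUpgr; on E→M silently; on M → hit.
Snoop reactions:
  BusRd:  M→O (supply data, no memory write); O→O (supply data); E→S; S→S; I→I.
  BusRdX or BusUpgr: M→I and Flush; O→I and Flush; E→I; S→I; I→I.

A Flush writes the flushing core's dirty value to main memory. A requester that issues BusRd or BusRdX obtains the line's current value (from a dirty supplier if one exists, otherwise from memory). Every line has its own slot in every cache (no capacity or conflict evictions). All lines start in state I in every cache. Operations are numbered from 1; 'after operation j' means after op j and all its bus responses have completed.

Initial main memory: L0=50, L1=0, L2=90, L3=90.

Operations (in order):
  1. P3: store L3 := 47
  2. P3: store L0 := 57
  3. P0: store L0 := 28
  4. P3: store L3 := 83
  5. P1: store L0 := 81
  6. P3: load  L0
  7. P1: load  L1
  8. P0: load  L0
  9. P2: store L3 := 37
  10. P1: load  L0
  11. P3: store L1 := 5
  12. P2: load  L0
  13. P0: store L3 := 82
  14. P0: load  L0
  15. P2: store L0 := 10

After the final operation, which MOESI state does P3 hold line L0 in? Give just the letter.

[1] P3: store L3 := 47 | P0:I, P1:I, P2:I, P3:M(47) | bus: BusRdX
[2] P3: store L0 := 57 | P0:I, P1:I, P2:I, P3:M(57) | bus: BusRdX
[3] P0: store L0 := 28 | P0:M(28), P1:I, P2:I, P3:I | bus: BusRdX,Flush
[4] P3: store L3 := 83 | P0:I, P1:I, P2:I, P3:M(83) | bus: none
[5] P1: store L0 := 81 | P0:I, P1:M(81), P2:I, P3:I | bus: BusRdX,Flush
[6] P3: load  L0 | P0:I, P1:O(81), P2:I, P3:S(81) | bus: BusRd
[7] P1: load  L1 | P0:I, P1:E(0), P2:I, P3:I | bus: BusRd
[8] P0: load  L0 | P0:S(81), P1:O(81), P2:I, P3:S(81) | bus: BusRd
[9] P2: store L3 := 37 | P0:I, P1:I, P2:M(37), P3:I | bus: BusRdX,Flush
[10] P1: load  L0 | P0:S(81), P1:O(81), P2:I, P3:S(81) | bus: none
[11] P3: store L1 := 5 | P0:I, P1:I, P2:I, P3:M(5) | bus: BusRdX
[12] P2: load  L0 | P0:S(81), P1:O(81), P2:S(81), P3:S(81) | bus: BusRd
[13] P0: store L3 := 82 | P0:M(82), P1:I, P2:I, P3:I | bus: BusRdX,Flush
[14] P0: load  L0 | P0:S(81), P1:O(81), P2:S(81), P3:S(81) | bus: none
[15] P2: store L0 := 10 | P0:I, P1:I, P2:M(10), P3:I | bus: BusUpgr,Flush

state = I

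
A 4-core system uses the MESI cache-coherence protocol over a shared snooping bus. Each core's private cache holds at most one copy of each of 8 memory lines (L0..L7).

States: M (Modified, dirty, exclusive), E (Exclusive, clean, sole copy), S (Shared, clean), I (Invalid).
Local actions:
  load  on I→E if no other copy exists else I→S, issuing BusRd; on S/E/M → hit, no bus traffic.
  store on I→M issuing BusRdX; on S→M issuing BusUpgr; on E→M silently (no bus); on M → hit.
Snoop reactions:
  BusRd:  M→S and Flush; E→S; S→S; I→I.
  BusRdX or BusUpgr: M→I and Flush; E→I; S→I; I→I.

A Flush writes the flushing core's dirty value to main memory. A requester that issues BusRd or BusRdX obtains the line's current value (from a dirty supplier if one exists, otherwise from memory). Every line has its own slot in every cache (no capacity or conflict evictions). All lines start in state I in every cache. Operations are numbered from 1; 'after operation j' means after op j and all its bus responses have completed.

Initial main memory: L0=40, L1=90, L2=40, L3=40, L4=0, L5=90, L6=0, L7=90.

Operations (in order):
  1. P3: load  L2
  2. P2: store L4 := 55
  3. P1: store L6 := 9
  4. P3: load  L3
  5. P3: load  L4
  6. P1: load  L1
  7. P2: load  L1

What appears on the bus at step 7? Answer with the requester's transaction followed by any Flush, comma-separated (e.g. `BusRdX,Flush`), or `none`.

[1] P3: load  L2 | P0:I, P1:I, P2:I, P3:E(40) | bus: BusRd
[2] P2: store L4 := 55 | P0:I, P1:I, P2:M(55), P3:I | bus: BusRdX
[3] P1: store L6 := 9 | P0:I, P1:M(9), P2:I, P3:I | bus: BusRdX
[4] P3: load  L3 | P0:I, P1:I, P2:I, P3:E(40) | bus: BusRd
[5] P3: load  L4 | P0:I, P1:I, P2:S(55), P3:S(55) | bus: BusRd,Flush
[6] P1: load  L1 | P0:I, P1:E(90), P2:I, P3:I | bus: BusRd
[7] P2: load  L1 | P0:I, P1:S(90), P2:S(90), P3:I | bus: BusRd

bus = BusRd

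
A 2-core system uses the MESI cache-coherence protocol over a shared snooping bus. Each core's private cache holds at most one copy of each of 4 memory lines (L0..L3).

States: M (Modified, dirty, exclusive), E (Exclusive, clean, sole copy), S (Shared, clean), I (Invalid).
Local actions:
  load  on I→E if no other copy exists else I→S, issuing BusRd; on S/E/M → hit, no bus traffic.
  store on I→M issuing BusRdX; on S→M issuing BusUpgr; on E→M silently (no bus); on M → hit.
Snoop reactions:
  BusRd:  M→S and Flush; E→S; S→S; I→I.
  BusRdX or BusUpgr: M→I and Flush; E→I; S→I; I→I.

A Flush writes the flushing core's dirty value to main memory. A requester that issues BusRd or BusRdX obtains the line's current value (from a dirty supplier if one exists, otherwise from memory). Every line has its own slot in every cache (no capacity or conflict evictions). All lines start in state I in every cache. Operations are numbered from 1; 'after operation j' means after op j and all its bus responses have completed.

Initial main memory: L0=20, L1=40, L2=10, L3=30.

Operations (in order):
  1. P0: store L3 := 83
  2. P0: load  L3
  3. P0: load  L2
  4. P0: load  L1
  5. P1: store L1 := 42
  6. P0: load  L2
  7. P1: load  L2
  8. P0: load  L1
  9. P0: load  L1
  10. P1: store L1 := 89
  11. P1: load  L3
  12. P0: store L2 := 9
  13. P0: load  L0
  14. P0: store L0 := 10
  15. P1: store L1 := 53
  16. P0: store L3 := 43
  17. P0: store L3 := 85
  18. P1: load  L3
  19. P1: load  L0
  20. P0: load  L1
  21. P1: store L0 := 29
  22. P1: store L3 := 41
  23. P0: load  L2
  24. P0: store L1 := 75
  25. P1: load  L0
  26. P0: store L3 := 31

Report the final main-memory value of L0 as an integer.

memory[L0] = 10

  op1 P0: store L3 := 83 → M/I on L3; bus BusRdX; mem=30
  op2 P0: load  L3 → M/I on L3; bus (none); mem=30
  op3 P0: load  L2 → E/I on L2; bus BusRd; mem=10
  op4 P0: load  L1 → E/I on L1; bus BusRd; mem=40
  op5 P1: store L1 := 42 → I/M on L1; bus BusRdX; mem=40
  op6 P0: load  L2 → E/I on L2; bus (none); mem=10
  op7 P1: load  L2 → S/S on L2; bus BusRd; mem=10
  op8 P0: load  L1 → S/S on L1; bus BusRd Flush; mem=42
  op9 P0: load  L1 → S/S on L1; bus (none); mem=42
  op10 P1: store L1 := 89 → I/M on L1; bus BusUpgr; mem=42
  op11 P1: load  L3 → S/S on L3; bus BusRd Flush; mem=83
  op12 P0: store L2 := 9 → M/I on L2; bus BusUpgr; mem=10
  op13 P0: load  L0 → E/I on L0; bus BusRd; mem=20
  op14 P0: store L0 := 10 → M/I on L0; bus (none); mem=20
  op15 P1: store L1 := 53 → I/M on L1; bus (none); mem=42
  op16 P0: store L3 := 43 → M/I on L3; bus BusUpgr; mem=83
  op17 P0: store L3 := 85 → M/I on L3; bus (none); mem=83
  op18 P1: load  L3 → S/S on L3; bus BusRd Flush; mem=85
  op19 P1: load  L0 → S/S on L0; bus BusRd Flush; mem=10
  op20 P0: load  L1 → S/S on L1; bus BusRd Flush; mem=53
  op21 P1: store L0 := 29 → I/M on L0; bus BusUpgr; mem=10
  op22 P1: store L3 := 41 → I/M on L3; bus BusUpgr; mem=85
  op23 P0: load  L2 → M/I on L2; bus (none); mem=10
  op24 P0: store L1 := 75 → M/I on L1; bus BusUpgr; mem=53
  op25 P1: load  L0 → I/M on L0; bus (none); mem=10
  op26 P0: store L3 := 31 → M/I on L3; bus BusRdX Flush; mem=41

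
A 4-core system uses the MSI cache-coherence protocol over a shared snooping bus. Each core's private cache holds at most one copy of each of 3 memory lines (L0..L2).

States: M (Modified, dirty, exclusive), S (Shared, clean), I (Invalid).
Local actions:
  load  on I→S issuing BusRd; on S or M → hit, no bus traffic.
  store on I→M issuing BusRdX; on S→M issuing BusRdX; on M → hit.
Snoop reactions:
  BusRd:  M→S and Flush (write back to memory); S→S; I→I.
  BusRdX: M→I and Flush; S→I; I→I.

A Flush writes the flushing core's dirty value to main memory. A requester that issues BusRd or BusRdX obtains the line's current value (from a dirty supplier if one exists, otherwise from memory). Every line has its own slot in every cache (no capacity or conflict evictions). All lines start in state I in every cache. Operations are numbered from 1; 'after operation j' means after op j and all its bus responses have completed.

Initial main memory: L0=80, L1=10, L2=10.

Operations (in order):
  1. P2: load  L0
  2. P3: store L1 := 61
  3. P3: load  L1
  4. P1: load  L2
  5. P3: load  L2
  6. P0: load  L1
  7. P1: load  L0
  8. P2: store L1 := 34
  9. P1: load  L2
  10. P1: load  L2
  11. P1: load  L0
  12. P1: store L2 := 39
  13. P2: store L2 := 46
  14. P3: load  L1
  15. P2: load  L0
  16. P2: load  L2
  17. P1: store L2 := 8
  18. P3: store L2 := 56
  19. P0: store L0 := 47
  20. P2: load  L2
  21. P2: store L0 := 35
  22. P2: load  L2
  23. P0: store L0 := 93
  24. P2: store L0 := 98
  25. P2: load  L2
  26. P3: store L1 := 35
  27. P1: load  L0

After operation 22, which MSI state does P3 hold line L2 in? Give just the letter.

state = S

[1] P2: load  L0 | P0:I, P1:I, P2:S(80), P3:I | bus: BusRd
[2] P3: store L1 := 61 | P0:I, P1:I, P2:I, P3:M(61) | bus: BusRdX
[3] P3: load  L1 | P0:I, P1:I, P2:I, P3:M(61) | bus: none
[4] P1: load  L2 | P0:I, P1:S(10), P2:I, P3:I | bus: BusRd
[5] P3: load  L2 | P0:I, P1:S(10), P2:I, P3:S(10) | bus: BusRd
[6] P0: load  L1 | P0:S(61), P1:I, P2:I, P3:S(61) | bus: BusRd,Flush
[7] P1: load  L0 | P0:I, P1:S(80), P2:S(80), P3:I | bus: BusRd
[8] P2: store L1 := 34 | P0:I, P1:I, P2:M(34), P3:I | bus: BusRdX
[9] P1: load  L2 | P0:I, P1:S(10), P2:I, P3:S(10) | bus: none
[10] P1: load  L2 | P0:I, P1:S(10), P2:I, P3:S(10) | bus: none
[11] P1: load  L0 | P0:I, P1:S(80), P2:S(80), P3:I | bus: none
[12] P1: store L2 := 39 | P0:I, P1:M(39), P2:I, P3:I | bus: BusRdX
[13] P2: store L2 := 46 | P0:I, P1:I, P2:M(46), P3:I | bus: BusRdX,Flush
[14] P3: load  L1 | P0:I, P1:I, P2:S(34), P3:S(34) | bus: BusRd,Flush
[15] P2: load  L0 | P0:I, P1:S(80), P2:S(80), P3:I | bus: none
[16] P2: load  L2 | P0:I, P1:I, P2:M(46), P3:I | bus: none
[17] P1: store L2 := 8 | P0:I, P1:M(8), P2:I, P3:I | bus: BusRdX,Flush
[18] P3: store L2 := 56 | P0:I, P1:I, P2:I, P3:M(56) | bus: BusRdX,Flush
[19] P0: store L0 := 47 | P0:M(47), P1:I, P2:I, P3:I | bus: BusRdX
[20] P2: load  L2 | P0:I, P1:I, P2:S(56), P3:S(56) | bus: BusRd,Flush
[21] P2: store L0 := 35 | P0:I, P1:I, P2:M(35), P3:I | bus: BusRdX,Flush
[22] P2: load  L2 | P0:I, P1:I, P2:S(56), P3:S(56) | bus: none
[23] P0: store L0 := 93 | P0:M(93), P1:I, P2:I, P3:I | bus: BusRdX,Flush
[24] P2: store L0 := 98 | P0:I, P1:I, P2:M(98), P3:I | bus: BusRdX,Flush
[25] P2: load  L2 | P0:I, P1:I, P2:S(56), P3:S(56) | bus: none
[26] P3: store L1 := 35 | P0:I, P1:I, P2:I, P3:M(35) | bus: BusRdX
[27] P1: load  L0 | P0:I, P1:S(98), P2:S(98), P3:I | bus: BusRd,Flush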